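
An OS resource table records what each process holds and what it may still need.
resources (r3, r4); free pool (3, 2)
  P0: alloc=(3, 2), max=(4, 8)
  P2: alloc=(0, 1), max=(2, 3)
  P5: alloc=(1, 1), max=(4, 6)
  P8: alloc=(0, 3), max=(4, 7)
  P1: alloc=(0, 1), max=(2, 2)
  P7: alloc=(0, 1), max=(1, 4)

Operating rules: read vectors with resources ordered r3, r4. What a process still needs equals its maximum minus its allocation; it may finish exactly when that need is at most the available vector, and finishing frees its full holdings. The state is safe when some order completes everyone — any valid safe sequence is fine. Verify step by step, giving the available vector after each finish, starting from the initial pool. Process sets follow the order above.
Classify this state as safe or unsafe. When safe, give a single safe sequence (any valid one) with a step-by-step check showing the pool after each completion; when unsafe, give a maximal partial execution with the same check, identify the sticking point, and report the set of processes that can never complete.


SAFE — a valid safe sequence is P1, P2, P7, P5, P0, P8.
Key observation: P5 marks the first exact bind of the order: its need (3, 5) fits the free (3, 5) with zero slack on a requested resource.
Step-by-step check:
  pool = (3, 2)
  run P1 (needs (2, 1), free (3, 2)); after release of (0, 1) the pool is (3, 3)
  run P2 (needs (2, 2), free (3, 3)); after release of (0, 1) the pool is (3, 4)
  run P7 (needs (1, 3), free (3, 4)); after release of (0, 1) the pool is (3, 5)
  run P5 (needs (3, 5), free (3, 5)); after release of (1, 1) the pool is (4, 6)
  run P0 (needs (1, 6), free (4, 6)); after release of (3, 2) the pool is (7, 8)
  run P8 (needs (4, 4), free (7, 8)); after release of (0, 3) the pool is (7, 11)


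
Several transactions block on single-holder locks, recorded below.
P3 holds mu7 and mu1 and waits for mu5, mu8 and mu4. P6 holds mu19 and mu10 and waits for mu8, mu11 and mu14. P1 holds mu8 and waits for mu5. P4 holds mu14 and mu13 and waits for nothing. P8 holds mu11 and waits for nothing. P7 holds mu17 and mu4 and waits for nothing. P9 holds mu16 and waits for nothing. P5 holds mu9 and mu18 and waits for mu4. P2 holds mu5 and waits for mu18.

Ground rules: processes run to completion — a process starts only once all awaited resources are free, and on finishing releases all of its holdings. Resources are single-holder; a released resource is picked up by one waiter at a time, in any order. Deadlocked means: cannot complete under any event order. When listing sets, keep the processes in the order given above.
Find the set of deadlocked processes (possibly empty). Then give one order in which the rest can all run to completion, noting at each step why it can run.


Nothing here is deadlocked.
Key observation: all waits point, directly or indirectly, at processes that can finish, so nothing is permanently blocked.
A valid finishing order for the others: P9, P7, P5, P8, P2, P1, P4, P6, P3.
Step-by-step check:
  P9: no waits; runs immediately, freeing mu16
  P7: no waits; runs immediately, freeing mu17 and mu4
  P5: everything it awaited (mu4) is free; runs, freeing mu9 and mu18
  P8: no waits; runs immediately, freeing mu11
  P2: everything it awaited (mu18) is free; runs, freeing mu5
  P1: everything it awaited (mu5) is free; runs, freeing mu8
  P4: no waits; runs immediately, freeing mu14 and mu13
  P6: everything it awaited (mu8, mu11 and mu14) is free; runs, freeing mu19 and mu10
  P3: everything it awaited (mu5, mu8 and mu4) is free; runs, freeing mu7 and mu1


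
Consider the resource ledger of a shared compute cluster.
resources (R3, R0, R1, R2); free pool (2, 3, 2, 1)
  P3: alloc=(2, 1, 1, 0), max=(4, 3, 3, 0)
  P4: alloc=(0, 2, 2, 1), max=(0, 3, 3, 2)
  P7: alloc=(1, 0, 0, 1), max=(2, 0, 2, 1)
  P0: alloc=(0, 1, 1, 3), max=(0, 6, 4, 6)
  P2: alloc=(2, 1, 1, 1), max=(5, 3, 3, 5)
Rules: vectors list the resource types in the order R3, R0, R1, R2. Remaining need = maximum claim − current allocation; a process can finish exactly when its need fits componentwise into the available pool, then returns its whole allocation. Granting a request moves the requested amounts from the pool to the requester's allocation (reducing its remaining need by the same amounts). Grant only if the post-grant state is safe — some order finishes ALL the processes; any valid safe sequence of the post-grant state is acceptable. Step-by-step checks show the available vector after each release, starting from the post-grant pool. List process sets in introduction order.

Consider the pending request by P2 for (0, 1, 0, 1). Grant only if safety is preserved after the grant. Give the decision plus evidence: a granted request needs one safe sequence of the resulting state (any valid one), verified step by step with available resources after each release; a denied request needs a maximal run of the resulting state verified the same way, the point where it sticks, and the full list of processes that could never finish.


DENY. Granting would leave the state unsafe.
Key observation: no order helps: past P7, P4, P3, the free pool tops out at (5, 5, 5, 2), below what each blocked process needs in R2.
After a pretend grant, a maximal execution: P7, P4, P3 — then nothing else fits. Verifying each step:
  pool = (2, 2, 2, 0)
  P7 needs (1, 0, 2, 0) <= (2, 2, 2, 0) -> finishes; pool += (1, 0, 0, 1) = (3, 2, 2, 1)
  P4 needs (0, 1, 1, 1) <= (3, 2, 2, 1) -> finishes; pool += (0, 2, 2, 1) = (3, 4, 4, 2)
  P3 needs (2, 2, 2, 0) <= (3, 4, 4, 2) -> finishes; pool += (2, 1, 1, 0) = (5, 5, 5, 2)
  blocked: P0 wants (0, 5, 3, 3), pool (5, 5, 5, 2) — not enough R2
  blocked: P2 wants (3, 1, 2, 3), pool (5, 5, 5, 2) — not enough R2
Processes that could never finish after the grant: P0 and P2.


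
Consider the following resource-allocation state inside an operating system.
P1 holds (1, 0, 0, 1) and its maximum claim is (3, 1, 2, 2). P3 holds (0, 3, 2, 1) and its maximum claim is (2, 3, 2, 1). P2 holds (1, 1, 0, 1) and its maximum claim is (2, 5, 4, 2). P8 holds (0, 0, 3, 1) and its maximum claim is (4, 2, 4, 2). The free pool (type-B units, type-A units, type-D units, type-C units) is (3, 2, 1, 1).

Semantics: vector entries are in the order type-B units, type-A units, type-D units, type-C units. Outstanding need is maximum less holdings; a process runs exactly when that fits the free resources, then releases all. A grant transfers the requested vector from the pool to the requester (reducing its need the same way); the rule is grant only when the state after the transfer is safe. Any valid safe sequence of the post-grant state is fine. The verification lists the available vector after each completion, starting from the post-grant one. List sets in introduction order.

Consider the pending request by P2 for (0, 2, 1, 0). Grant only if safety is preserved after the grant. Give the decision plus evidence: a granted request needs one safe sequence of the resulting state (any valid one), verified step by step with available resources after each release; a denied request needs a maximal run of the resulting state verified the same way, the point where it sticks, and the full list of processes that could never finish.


GRANT — the state after the grant stays safe, e.g. via P3, P1, P8, P2.
Key observation: even at the reduced pool (3, 0, 0, 1), P3 fits immediately, so safety survives the grant.
Verifying the post-grant state step by step:
  pool = (3, 0, 0, 1)
  P3 needs (2, 0, 0, 0) <= (3, 0, 0, 1) -> finishes; pool += (0, 3, 2, 1) = (3, 3, 2, 2)
  P1 needs (2, 1, 2, 1) <= (3, 3, 2, 2) -> finishes; pool += (1, 0, 0, 1) = (4, 3, 2, 3)
  P8 needs (4, 2, 1, 1) <= (4, 3, 2, 3) -> finishes; pool += (0, 0, 3, 1) = (4, 3, 5, 4)
  P2 needs (1, 2, 3, 1) <= (4, 3, 5, 4) -> finishes; pool += (1, 3, 1, 1) = (5, 6, 6, 5)


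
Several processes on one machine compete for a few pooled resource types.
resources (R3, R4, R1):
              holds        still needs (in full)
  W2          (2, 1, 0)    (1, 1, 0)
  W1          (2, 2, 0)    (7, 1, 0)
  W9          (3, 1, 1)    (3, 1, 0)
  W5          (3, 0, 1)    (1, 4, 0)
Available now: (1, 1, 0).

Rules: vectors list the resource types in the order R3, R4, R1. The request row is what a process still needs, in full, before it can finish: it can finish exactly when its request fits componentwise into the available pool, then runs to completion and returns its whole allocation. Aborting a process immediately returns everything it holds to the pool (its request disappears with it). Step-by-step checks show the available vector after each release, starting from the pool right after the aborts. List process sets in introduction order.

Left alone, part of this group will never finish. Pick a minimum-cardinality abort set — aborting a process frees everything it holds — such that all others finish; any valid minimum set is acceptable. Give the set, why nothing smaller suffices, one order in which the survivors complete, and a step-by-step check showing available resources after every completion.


Abort W5.
Key observation: W1 was stuck for good until W5 gave back (3, 0, 1); in the order shown it finishes at step 2.
Minimality: the empty abort set fails — the state is deadlocked as it stands.
The survivors complete as W9, W1, W2. Verifying each step (starting from the post-abort pool):
  pool = (4, 1, 1)
  run W9 (needs (3, 1, 0), free (4, 1, 1)); after release of (3, 1, 1) the pool is (7, 2, 2)
  run W1 (needs (7, 1, 0), free (7, 2, 2)); after release of (2, 2, 0) the pool is (9, 4, 2)
  run W2 (needs (1, 1, 0), free (9, 4, 2)); after release of (2, 1, 0) the pool is (11, 5, 2)


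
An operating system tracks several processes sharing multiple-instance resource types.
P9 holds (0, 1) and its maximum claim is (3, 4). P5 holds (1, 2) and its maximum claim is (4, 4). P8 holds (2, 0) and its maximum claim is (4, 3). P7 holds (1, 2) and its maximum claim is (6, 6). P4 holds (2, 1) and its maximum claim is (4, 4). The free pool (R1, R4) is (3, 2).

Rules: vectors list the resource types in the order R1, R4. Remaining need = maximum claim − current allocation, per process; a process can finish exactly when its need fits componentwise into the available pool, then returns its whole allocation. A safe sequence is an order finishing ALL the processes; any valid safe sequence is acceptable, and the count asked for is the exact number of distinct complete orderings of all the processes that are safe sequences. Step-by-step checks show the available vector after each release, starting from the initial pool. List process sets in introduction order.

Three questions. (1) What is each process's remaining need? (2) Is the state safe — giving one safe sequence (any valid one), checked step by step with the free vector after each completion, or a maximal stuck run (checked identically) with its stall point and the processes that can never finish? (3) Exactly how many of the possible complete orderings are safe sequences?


(1) Remaining need (order R1, R4):
  P9: (3, 3)
  P5: (3, 2)
  P8: (2, 3)
  P7: (5, 4)
  P4: (2, 3)
(2) SAFE — a valid safe sequence is P5, P8, P9, P7, P4.
Key observation: at P5 the run first touches a limit — (3, 2) against (3, 2), exact on a resource it actually requests.
Walking it through:
  pool = (3, 2)
  P5 needs (3, 2) <= (3, 2) -> finishes; pool += (1, 2) = (4, 4)
  P8 needs (2, 3) <= (4, 4) -> finishes; pool += (2, 0) = (6, 4)
  P9 needs (3, 3) <= (6, 4) -> finishes; pool += (0, 1) = (6, 5)
  P7 needs (5, 4) <= (6, 5) -> finishes; pool += (1, 2) = (7, 7)
  P4 needs (2, 3) <= (7, 7) -> finishes; pool += (2, 1) = (9, 8)
(3) The exact count: 16 of the possible complete orderings are safe sequences.


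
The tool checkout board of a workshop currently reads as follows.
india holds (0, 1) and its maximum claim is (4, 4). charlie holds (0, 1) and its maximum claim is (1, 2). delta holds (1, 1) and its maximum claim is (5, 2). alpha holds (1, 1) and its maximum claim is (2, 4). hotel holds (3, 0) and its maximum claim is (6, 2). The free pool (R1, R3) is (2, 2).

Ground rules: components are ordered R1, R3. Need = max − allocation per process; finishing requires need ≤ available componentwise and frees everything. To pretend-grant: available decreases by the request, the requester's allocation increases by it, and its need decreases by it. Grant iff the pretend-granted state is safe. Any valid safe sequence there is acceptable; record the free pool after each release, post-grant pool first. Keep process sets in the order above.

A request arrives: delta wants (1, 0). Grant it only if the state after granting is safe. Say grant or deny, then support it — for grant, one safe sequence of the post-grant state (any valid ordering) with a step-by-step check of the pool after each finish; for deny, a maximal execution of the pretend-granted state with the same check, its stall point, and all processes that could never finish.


DENY — the pretend-granted state is unsafe.
Key observation: charlie, alpha can finish, but then (2, 4) is all there is, and the blocked group's R1 demands exceed it.
After a pretend grant, a maximal execution: charlie, alpha — then nothing else fits. Walking it through:
  pool = (1, 2)
  charlie needs (1, 1) <= (1, 2) -> finishes; pool += (0, 1) = (1, 3)
  alpha needs (1, 3) <= (1, 3) -> finishes; pool += (1, 1) = (2, 4)
  blocked: india wants (4, 3), pool (2, 4) — not enough R1
  blocked: delta wants (3, 1), pool (2, 4) — not enough R1
  blocked: hotel wants (3, 2), pool (2, 4) — not enough R1
Had the request been granted, india, delta and hotel could never finish.


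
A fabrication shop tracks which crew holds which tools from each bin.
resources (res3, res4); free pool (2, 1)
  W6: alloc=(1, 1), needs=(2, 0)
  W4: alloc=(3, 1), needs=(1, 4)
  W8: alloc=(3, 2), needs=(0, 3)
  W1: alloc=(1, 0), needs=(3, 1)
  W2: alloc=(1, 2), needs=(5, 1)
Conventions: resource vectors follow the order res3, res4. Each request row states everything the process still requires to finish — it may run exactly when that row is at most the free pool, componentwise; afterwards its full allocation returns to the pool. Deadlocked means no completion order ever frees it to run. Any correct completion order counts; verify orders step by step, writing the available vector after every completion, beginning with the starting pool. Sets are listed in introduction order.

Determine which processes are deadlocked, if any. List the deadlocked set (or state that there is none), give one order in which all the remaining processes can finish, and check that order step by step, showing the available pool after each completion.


Deadlocked set: W4, W8 and W2.
Key observation: after W6, W1 the pool peaks at (4, 2), and each blocked process is short somewhere: W4 on res4; W8 on res4; W2 on res3.
A valid finishing order for the others: W6, W1. Verifying each step:
  pool = (2, 1)
  W6 needs (2, 0) <= (2, 1) -> finishes; pool += (1, 1) = (3, 2)
  W1 needs (3, 1) <= (3, 2) -> finishes; pool += (1, 0) = (4, 2)
None of the blocked processes ever fits:
  blocked: W4 wants (1, 4), pool (4, 2) — not enough res4
  blocked: W8 wants (0, 3), pool (4, 2) — not enough res4
  blocked: W2 wants (5, 1), pool (4, 2) — not enough res3


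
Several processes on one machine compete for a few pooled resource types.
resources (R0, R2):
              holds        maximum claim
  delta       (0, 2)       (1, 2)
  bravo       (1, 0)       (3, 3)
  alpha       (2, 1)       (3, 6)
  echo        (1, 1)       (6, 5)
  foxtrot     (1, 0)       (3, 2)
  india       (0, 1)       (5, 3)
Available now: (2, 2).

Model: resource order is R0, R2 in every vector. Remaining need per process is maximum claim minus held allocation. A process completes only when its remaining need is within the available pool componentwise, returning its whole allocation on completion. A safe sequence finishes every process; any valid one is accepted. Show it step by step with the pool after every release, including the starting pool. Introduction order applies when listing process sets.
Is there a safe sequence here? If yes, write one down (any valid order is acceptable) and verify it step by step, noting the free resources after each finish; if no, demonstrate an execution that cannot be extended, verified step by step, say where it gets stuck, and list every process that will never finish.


The state is UNSAFE.
Key observation: after foxtrot, delta, bravo the pool peaks at (4, 4), and each blocked process is short somewhere: alpha on R2; echo on R0; india on R0.
Going as far as possible: foxtrot, delta, bravo; after that, nothing fits. Step-by-step check:
  pool = (2, 2)
  foxtrot: need (2, 2) fits (2, 2); releases (1, 0), pool now (3, 2)
  delta: need (1, 0) fits (3, 2); releases (0, 2), pool now (3, 4)
  bravo: need (2, 3) fits (3, 4); releases (1, 0), pool now (4, 4)
  alpha cannot run: need (1, 5) vs free (4, 4) (insufficient R2)
  echo cannot run: need (5, 4) vs free (4, 4) (insufficient R0)
  india cannot run: need (5, 2) vs free (4, 4) (insufficient R0)
Processes that can never finish: alpha, echo and india.


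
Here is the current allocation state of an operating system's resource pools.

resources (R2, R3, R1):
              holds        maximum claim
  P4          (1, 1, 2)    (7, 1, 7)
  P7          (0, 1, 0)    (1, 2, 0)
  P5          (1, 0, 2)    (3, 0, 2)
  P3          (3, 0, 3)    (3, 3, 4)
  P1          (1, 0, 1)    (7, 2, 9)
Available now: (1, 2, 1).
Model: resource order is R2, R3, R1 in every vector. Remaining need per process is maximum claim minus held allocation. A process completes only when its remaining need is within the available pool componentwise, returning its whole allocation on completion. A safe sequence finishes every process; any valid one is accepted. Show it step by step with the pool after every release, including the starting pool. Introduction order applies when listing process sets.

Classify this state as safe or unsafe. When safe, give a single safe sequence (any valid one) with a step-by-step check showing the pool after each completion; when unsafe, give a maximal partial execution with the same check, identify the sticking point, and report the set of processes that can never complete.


UNSAFE.
Key observation: P7, P3, P5 can finish, but then (5, 3, 6) is all there is, and the blocked group's R2 demands exceed it.
A maximal execution: P7, P3, P5 — then nothing else fits. Walking it through:
  pool = (1, 2, 1)
  P7 needs (1, 1, 0) <= (1, 2, 1) -> finishes; pool += (0, 1, 0) = (1, 3, 1)
  P3 needs (0, 3, 1) <= (1, 3, 1) -> finishes; pool += (3, 0, 3) = (4, 3, 4)
  P5 needs (2, 0, 0) <= (4, 3, 4) -> finishes; pool += (1, 0, 2) = (5, 3, 6)
  P4 cannot run: need (6, 0, 5) vs free (5, 3, 6) (insufficient R2)
  P1 cannot run: need (6, 2, 8) vs free (5, 3, 6) (insufficient R2 and R1)
Processes that can never finish: P4 and P1.


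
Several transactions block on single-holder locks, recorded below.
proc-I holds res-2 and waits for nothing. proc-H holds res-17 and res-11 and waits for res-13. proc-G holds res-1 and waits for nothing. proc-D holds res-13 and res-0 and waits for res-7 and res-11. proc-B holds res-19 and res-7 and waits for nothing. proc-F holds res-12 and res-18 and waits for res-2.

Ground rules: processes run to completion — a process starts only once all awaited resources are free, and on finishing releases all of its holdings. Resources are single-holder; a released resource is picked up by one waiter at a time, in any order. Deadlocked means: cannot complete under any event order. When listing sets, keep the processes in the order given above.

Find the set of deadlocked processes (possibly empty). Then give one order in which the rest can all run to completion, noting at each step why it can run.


The deadlocked set is proc-H and proc-D.
Key observation: the loop proc-H -> proc-D -> proc-H blocks itself forever; no other process is dragged down with it.
The rest can finish in the order proc-I, proc-F, proc-G, proc-B.
Step-by-step check:
  run proc-I (it waits on nothing); releases res-2
  proc-F waits on res-2 — all released -> runs and releases res-12 and res-18
  run proc-G (it waits on nothing); releases res-1
  run proc-B (it waits on nothing); releases res-19 and res-7


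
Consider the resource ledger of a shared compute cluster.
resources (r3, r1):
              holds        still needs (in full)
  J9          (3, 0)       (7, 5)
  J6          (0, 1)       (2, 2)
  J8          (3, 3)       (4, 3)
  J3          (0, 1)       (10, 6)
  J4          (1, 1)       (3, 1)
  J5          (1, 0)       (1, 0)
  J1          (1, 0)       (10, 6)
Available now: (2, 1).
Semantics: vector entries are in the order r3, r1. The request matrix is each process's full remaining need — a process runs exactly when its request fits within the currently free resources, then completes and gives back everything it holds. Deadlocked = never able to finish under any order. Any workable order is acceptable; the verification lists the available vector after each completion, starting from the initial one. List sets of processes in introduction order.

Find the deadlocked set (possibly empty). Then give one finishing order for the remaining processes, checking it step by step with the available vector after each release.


Nothing here is deadlocked.
Key observation: there is always a runnable process — J5 first — so the state unwinds completely.
A valid finishing order for the others: J5, J4, J6, J8, J9, J1, J3. Check, step by step:
  pool = (2, 1)
  run J5 (needs (1, 0), free (2, 1)); after release of (1, 0) the pool is (3, 1)
  run J4 (needs (3, 1), free (3, 1)); after release of (1, 1) the pool is (4, 2)
  run J6 (needs (2, 2), free (4, 2)); after release of (0, 1) the pool is (4, 3)
  run J8 (needs (4, 3), free (4, 3)); after release of (3, 3) the pool is (7, 6)
  run J9 (needs (7, 5), free (7, 6)); after release of (3, 0) the pool is (10, 6)
  run J1 (needs (10, 6), free (10, 6)); after release of (1, 0) the pool is (11, 6)
  run J3 (needs (10, 6), free (11, 6)); after release of (0, 1) the pool is (11, 7)


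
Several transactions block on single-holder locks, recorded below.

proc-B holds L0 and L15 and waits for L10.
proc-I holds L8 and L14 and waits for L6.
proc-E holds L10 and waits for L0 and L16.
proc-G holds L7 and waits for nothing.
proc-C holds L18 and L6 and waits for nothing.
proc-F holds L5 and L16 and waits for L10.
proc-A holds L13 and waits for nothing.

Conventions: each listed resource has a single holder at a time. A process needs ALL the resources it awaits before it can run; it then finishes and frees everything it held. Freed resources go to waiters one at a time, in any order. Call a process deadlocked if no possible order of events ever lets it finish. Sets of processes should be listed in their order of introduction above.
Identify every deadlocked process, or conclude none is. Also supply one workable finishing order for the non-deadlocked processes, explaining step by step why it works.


The deadlocked set is proc-B, proc-E and proc-F.
Key observation: the loop proc-B -> proc-E -> proc-B blocks itself forever; proc-F is caught in further circular waits.
The rest can finish in the order proc-C, proc-I, proc-G, proc-A.
Verifying each step:
  proc-C waits on nothing -> runs at once and releases L18 and L6
  proc-I: everything it awaited (L6) is free; runs, freeing L8 and L14
  proc-G waits on nothing -> runs at once and releases L7
  proc-A waits on nothing -> runs at once and releases L13


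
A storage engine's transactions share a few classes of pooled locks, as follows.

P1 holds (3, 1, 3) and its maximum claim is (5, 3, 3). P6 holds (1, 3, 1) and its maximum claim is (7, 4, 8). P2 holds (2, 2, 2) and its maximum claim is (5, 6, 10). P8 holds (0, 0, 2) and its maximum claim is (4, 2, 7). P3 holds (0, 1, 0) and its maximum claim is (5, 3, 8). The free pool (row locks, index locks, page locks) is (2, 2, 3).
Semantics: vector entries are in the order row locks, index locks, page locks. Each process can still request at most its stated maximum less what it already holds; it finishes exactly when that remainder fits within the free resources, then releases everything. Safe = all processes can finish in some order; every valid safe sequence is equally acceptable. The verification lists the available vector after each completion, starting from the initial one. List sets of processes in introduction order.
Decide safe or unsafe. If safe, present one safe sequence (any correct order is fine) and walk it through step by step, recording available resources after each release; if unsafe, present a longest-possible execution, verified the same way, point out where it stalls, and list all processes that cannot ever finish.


SAFE, for example via the order P1, P8, P3, P2, P6.
Key observation: the order's first zero-slack moment is P1 ((2, 2, 0) needed, (2, 2, 3) free — a requested resource with nothing to spare).
Check, step by step:
  pool = (2, 2, 3)
  run P1 (needs (2, 2, 0), free (2, 2, 3)); after release of (3, 1, 3) the pool is (5, 3, 6)
  run P8 (needs (4, 2, 5), free (5, 3, 6)); after release of (0, 0, 2) the pool is (5, 3, 8)
  run P3 (needs (5, 2, 8), free (5, 3, 8)); after release of (0, 1, 0) the pool is (5, 4, 8)
  run P2 (needs (3, 4, 8), free (5, 4, 8)); after release of (2, 2, 2) the pool is (7, 6, 10)
  run P6 (needs (6, 1, 7), free (7, 6, 10)); after release of (1, 3, 1) the pool is (8, 9, 11)


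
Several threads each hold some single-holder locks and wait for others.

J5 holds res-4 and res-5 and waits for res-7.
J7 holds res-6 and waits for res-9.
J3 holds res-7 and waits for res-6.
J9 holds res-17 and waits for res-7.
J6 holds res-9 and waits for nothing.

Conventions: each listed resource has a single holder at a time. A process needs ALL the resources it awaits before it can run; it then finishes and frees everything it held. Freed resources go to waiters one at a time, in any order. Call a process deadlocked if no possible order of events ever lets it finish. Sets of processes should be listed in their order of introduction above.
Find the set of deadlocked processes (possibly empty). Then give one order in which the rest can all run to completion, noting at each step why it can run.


No process is deadlocked.
Key observation: the wait graph is acyclic; completion cascades from the unblocked processes through everyone else.
One completion order for the rest: J6, J7, J3, J9, J5.
Walking it through:
  J6: no waits; runs immediately, freeing res-9
  run J7 (all its waits — res-9 — are resolved); releases res-6
  run J3 (all its waits — res-6 — are resolved); releases res-7
  run J9 (all its waits — res-7 — are resolved); releases res-17
  run J5 (all its waits — res-7 — are resolved); releases res-4 and res-5


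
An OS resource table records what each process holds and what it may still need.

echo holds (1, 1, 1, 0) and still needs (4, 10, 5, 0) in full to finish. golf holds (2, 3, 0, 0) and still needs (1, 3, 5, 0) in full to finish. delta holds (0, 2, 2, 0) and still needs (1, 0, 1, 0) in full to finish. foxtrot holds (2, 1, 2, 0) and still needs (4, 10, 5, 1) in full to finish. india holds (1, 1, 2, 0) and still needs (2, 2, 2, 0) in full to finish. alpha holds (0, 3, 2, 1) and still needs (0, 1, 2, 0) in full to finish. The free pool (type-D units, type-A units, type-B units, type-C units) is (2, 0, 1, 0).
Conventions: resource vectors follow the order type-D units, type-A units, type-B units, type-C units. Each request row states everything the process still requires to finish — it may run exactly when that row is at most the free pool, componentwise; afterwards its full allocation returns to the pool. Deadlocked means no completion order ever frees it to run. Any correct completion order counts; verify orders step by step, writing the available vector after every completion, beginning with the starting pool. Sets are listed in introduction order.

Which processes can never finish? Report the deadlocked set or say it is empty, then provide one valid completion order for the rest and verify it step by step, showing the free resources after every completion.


The deadlocked set is echo and foxtrot.
Key observation: the wall is type-A units: completing delta, alpha, india, golf brings the pool only to (5, 9, 7, 1), and all the rest need more.
A valid finishing order for the others: delta, alpha, india, golf. Walking it through:
  pool = (2, 0, 1, 0)
  delta: need (1, 0, 1, 0) fits (2, 0, 1, 0); releases (0, 2, 2, 0), pool now (2, 2, 3, 0)
  alpha: need (0, 1, 2, 0) fits (2, 2, 3, 0); releases (0, 3, 2, 1), pool now (2, 5, 5, 1)
  india: need (2, 2, 2, 0) fits (2, 5, 5, 1); releases (1, 1, 2, 0), pool now (3, 6, 7, 1)
  golf: need (1, 3, 5, 0) fits (3, 6, 7, 1); releases (2, 3, 0, 0), pool now (5, 9, 7, 1)
None of the blocked processes ever fits:
  echo still needs (4, 10, 5, 0) but only (5, 9, 7, 1) is free — short on type-A units
  foxtrot still needs (4, 10, 5, 1) but only (5, 9, 7, 1) is free — short on type-A units


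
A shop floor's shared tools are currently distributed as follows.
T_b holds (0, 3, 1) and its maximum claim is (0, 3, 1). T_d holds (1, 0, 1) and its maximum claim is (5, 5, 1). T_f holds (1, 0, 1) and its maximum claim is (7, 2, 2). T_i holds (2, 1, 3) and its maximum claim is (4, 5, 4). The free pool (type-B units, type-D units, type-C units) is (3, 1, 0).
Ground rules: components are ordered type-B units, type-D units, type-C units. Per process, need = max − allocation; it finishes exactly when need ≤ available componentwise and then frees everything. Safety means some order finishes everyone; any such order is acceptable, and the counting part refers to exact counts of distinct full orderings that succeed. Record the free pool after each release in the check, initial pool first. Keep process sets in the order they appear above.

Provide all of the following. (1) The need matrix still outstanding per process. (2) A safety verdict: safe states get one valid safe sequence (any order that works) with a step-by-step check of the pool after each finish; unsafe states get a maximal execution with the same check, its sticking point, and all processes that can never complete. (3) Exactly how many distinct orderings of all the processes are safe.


(1) Need matrix, components ordered type-B units, type-D units, type-C units:
  T_b: (0, 0, 0)
  T_d: (4, 5, 0)
  T_f: (6, 2, 1)
  T_i: (2, 4, 1)
(2) SAFE — a valid safe sequence is T_b, T_i, T_d, T_f.
Key observation: at T_i the run first touches a limit — (2, 4, 1) against (3, 4, 1), exact on a resource it actually requests.
Step-by-step check:
  pool = (3, 1, 0)
  T_b needs (0, 0, 0) <= (3, 1, 0) -> finishes; pool += (0, 3, 1) = (3, 4, 1)
  T_i needs (2, 4, 1) <= (3, 4, 1) -> finishes; pool += (2, 1, 3) = (5, 5, 4)
  T_d needs (4, 5, 0) <= (5, 5, 4) -> finishes; pool += (1, 0, 1) = (6, 5, 5)
  T_f needs (6, 2, 1) <= (6, 5, 5) -> finishes; pool += (1, 0, 1) = (7, 5, 6)
(3) Exactly 1 of the possible complete orderings is a safe sequence.


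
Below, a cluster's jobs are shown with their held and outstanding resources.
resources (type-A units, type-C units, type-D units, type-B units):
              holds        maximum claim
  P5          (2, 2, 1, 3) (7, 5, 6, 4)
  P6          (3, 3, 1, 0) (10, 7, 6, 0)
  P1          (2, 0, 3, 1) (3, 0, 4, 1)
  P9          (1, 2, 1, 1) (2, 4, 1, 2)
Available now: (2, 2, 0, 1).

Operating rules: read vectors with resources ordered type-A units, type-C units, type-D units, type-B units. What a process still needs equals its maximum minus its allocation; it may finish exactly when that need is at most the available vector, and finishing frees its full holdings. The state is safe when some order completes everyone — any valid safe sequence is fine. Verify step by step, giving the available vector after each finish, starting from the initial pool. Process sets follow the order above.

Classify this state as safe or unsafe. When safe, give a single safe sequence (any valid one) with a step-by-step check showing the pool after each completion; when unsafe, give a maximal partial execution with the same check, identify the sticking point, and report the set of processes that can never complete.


UNSAFE.
Key observation: once P9, P1 finish, the pool peaks at (5, 4, 4, 3) — and every remaining process still needs more type-D units than that.
The run P9, P1 cannot be extended any further. Check, step by step:
  pool = (2, 2, 0, 1)
  run P9 (needs (1, 2, 0, 1), free (2, 2, 0, 1)); after release of (1, 2, 1, 1) the pool is (3, 4, 1, 2)
  run P1 (needs (1, 0, 1, 0), free (3, 4, 1, 2)); after release of (2, 0, 3, 1) the pool is (5, 4, 4, 3)
  P5 still needs (5, 3, 5, 1) but only (5, 4, 4, 3) is free — short on type-D units
  P6 still needs (7, 4, 5, 0) but only (5, 4, 4, 3) is free — short on type-A units and type-D units
Never able to finish: P5 and P6.


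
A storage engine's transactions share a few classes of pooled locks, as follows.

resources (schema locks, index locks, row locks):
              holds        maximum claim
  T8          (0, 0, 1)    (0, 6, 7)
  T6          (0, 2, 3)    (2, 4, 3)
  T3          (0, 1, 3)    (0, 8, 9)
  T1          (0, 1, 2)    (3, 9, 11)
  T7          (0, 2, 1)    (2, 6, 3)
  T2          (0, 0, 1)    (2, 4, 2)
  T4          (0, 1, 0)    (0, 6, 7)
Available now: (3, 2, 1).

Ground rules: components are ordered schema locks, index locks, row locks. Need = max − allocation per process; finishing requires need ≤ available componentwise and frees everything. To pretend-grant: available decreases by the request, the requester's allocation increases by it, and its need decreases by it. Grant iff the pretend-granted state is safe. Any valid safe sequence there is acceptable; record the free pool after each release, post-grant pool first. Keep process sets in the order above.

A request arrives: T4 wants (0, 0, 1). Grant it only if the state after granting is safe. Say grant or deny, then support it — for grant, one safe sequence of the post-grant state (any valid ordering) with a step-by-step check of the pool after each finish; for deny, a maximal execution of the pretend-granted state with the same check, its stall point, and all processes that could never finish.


DENY. Granting would leave the state unsafe.
Key observation: once T6, T7, T2 finish, the pool peaks at (3, 6, 5) — and every remaining process still needs more row locks than that.
After a pretend grant, a maximal execution: T6, T7, T2 — then nothing else fits. Verifying each step:
  pool = (3, 2, 0)
  T6: need (2, 2, 0) fits (3, 2, 0); releases (0, 2, 3), pool now (3, 4, 3)
  T7: need (2, 4, 2) fits (3, 4, 3); releases (0, 2, 1), pool now (3, 6, 4)
  T2: need (2, 4, 1) fits (3, 6, 4); releases (0, 0, 1), pool now (3, 6, 5)
  T8 still needs (0, 6, 6) but only (3, 6, 5) is free — short on row locks
  T3 still needs (0, 7, 6) but only (3, 6, 5) is free — short on index locks and row locks
  T1 still needs (3, 8, 9) but only (3, 6, 5) is free — short on index locks and row locks
  T4 still needs (0, 5, 6) but only (3, 6, 5) is free — short on row locks
Had the request been granted, T8, T3, T1 and T4 could never finish.


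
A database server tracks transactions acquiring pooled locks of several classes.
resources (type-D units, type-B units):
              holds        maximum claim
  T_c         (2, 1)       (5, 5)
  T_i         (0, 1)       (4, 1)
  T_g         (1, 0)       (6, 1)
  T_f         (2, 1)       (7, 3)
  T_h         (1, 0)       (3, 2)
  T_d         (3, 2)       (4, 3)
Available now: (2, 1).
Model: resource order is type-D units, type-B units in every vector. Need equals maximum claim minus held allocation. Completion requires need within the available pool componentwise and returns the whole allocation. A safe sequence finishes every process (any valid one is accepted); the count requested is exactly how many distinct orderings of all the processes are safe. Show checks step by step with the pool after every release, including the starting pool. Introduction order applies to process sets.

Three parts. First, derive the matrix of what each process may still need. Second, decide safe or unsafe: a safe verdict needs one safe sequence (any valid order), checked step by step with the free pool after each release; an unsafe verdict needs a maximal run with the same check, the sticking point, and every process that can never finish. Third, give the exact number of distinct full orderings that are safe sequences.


(1) Outstanding need per process (order type-D units, type-B units):
  T_c: (3, 4)
  T_i: (4, 0)
  T_g: (5, 1)
  T_f: (5, 2)
  T_h: (2, 2)
  T_d: (1, 1)
(2) SAFE — a valid safe sequence is T_d, T_i, T_c, T_g, T_f, T_h.
Key observation: reading the order forward, T_d is the first process whose need (1, 1) meets the free pool (2, 1) exactly on a resource it requests.
Verifying each step:
  pool = (2, 1)
  T_d needs (1, 1) <= (2, 1) -> finishes; pool += (3, 2) = (5, 3)
  T_i needs (4, 0) <= (5, 3) -> finishes; pool += (0, 1) = (5, 4)
  T_c needs (3, 4) <= (5, 4) -> finishes; pool += (2, 1) = (7, 5)
  T_g needs (5, 1) <= (7, 5) -> finishes; pool += (1, 0) = (8, 5)
  T_f needs (5, 2) <= (8, 5) -> finishes; pool += (2, 1) = (10, 6)
  T_h needs (2, 2) <= (10, 6) -> finishes; pool += (1, 0) = (11, 6)
(3) Exactly 80 of the possible complete orderings are safe sequences.


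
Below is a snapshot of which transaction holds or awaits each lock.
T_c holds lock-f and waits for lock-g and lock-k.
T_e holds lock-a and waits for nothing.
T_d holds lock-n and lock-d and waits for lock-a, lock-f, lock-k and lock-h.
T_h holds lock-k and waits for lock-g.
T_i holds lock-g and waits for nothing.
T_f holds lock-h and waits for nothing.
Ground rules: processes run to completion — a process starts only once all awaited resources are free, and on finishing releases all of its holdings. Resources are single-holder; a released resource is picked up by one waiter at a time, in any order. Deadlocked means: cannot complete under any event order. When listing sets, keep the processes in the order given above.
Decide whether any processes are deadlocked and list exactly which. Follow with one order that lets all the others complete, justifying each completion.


Nothing here is deadlocked.
Key observation: although several processes wait, no cycle exists — each chain bottoms out at a free runner.
The rest can finish in the order T_i, T_f, T_h, T_c, T_e, T_d.
Walking it through:
  T_i: no waits; runs immediately, freeing lock-g
  T_f: no waits; runs immediately, freeing lock-h
  T_h waits on lock-g — all released -> runs and releases lock-k
  T_c waits on lock-g and lock-k — all released -> runs and releases lock-f
  T_e: no waits; runs immediately, freeing lock-a
  T_d waits on lock-a, lock-f, lock-k and lock-h — all released -> runs and releases lock-n and lock-d


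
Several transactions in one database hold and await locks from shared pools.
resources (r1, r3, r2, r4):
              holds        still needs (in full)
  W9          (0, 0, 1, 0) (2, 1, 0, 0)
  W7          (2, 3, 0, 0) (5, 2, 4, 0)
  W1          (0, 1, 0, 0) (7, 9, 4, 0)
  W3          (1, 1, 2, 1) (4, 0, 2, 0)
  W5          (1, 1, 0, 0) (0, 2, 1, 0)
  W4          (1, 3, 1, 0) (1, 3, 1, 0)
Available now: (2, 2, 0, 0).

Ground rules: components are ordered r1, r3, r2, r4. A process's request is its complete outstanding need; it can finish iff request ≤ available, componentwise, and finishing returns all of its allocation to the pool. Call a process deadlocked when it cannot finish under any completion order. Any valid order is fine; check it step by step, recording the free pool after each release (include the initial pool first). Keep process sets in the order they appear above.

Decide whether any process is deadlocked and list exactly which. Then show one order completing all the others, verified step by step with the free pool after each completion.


Nothing here is deadlocked.
Key observation: W9 leads a chain of completions in which each release enables another process.
The rest can finish in the order W9, W5, W4, W3, W7, W1. Step-by-step check:
  pool = (2, 2, 0, 0)
  run W9 (needs (2, 1, 0, 0), free (2, 2, 0, 0)); after release of (0, 0, 1, 0) the pool is (2, 2, 1, 0)
  run W5 (needs (0, 2, 1, 0), free (2, 2, 1, 0)); after release of (1, 1, 0, 0) the pool is (3, 3, 1, 0)
  run W4 (needs (1, 3, 1, 0), free (3, 3, 1, 0)); after release of (1, 3, 1, 0) the pool is (4, 6, 2, 0)
  run W3 (needs (4, 0, 2, 0), free (4, 6, 2, 0)); after release of (1, 1, 2, 1) the pool is (5, 7, 4, 1)
  run W7 (needs (5, 2, 4, 0), free (5, 7, 4, 1)); after release of (2, 3, 0, 0) the pool is (7, 10, 4, 1)
  run W1 (needs (7, 9, 4, 0), free (7, 10, 4, 1)); after release of (0, 1, 0, 0) the pool is (7, 11, 4, 1)
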